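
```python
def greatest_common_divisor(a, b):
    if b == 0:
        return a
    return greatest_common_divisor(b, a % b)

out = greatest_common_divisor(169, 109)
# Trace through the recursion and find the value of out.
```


greatest_common_divisor(169, 109)
= greatest_common_divisor(109, 169 % 109) = greatest_common_divisor(109, 60)
= greatest_common_divisor(60, 109 % 60) = greatest_common_divisor(60, 49)
= greatest_common_divisor(49, 60 % 49) = greatest_common_divisor(49, 11)
= greatest_common_divisor(11, 49 % 11) = greatest_common_divisor(11, 5)
= greatest_common_divisor(5, 11 % 5) = greatest_common_divisor(5, 1)
= greatest_common_divisor(1, 5 % 1) = greatest_common_divisor(1, 0)
b == 0, return a = 1


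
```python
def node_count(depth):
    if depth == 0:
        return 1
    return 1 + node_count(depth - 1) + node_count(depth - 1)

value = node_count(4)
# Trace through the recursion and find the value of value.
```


node_count(4)
= 1 + node_count(3) + node_count(3)
= 1 + 2 * node_count(3)
node_count(k) = 2^(k+1) - 1
node_count(0) = 1
node_count(1) = 3
node_count(2) = 7
node_count(3) = 15
node_count(4) = 31
node_count(4) = 2^5 - 1 = 31


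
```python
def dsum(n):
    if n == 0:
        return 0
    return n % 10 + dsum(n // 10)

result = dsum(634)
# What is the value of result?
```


dsum(634)
= 4 + dsum(63)
= 4 + 3 + dsum(6)
= 4 + 3 + 6 + dsum(0)
= 4 + 3 + 6 + 0
= 13


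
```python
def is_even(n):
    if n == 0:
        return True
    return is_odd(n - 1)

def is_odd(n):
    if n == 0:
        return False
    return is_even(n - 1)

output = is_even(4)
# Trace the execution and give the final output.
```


is_even(4)
= is_odd(3)
= is_even(2)
= is_odd(1)
= is_even(0)
n == 0: return True
= True


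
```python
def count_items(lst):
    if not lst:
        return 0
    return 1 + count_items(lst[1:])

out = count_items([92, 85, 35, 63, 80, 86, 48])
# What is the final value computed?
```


count_items([92, 85, 35, 63, 80, 86, 48])
= 1 + count_items([85, 35, 63, 80, 86, 48])
= 1 + 1 + count_items([35, 63, 80, 86, 48])
= 1 + 1 + 1 + count_items([63, 80, 86, 48])
= 1 + 1 + 1 + 1 + count_items([80, 86, 48])
= 1 + 1 + 1 + 1 + 1 + count_items([86, 48])
= 1 + 1 + 1 + 1 + 1 + 1 + count_items([48])
= 1 + 1 + 1 + 1 + 1 + 1 + 1 + count_items([])
= 1 + 1 + 1 + 1 + 1 + 1 + 1 + 0
= 7


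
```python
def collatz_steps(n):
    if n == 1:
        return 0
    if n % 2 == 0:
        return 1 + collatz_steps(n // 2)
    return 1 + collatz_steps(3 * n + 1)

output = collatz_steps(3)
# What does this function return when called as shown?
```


collatz_steps(3)
3 is odd -> 3*3+1 = 10 -> collatz_steps(10)
10 is even -> collatz_steps(5)
5 is odd -> 3*5+1 = 16 -> collatz_steps(16)
16 is even -> collatz_steps(8)
8 is even -> collatz_steps(4)
4 is even -> collatz_steps(2)
2 is even -> collatz_steps(1)
Reached 1 after 7 steps
= 7


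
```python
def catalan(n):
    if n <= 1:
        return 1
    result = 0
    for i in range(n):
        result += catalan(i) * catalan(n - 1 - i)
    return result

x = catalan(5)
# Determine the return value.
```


catalan(5)
= sum of catalan(i) * catalan(5-1-i) for i in 0..4
First compute sub-values bottom-up:
  catalan(0) = 1, catalan(1) = 1
  catalan(2) = 1*1 + 1*1 = 2
  catalan(3) = 1*2 + 1*1 + 2*1 = 5
  catalan(4) = 1*5 + 1*2 + 2*1 + 5*1 = 14
Now catalan(5):
  catalan(0)*catalan(4) = 1*14 = 14
  catalan(1)*catalan(3) = 1*5 = 5
  catalan(2)*catalan(2) = 2*2 = 4
  catalan(3)*catalan(1) = 5*1 = 5
  catalan(4)*catalan(0) = 14*1 = 14
= 14 + 5 + 4 + 5 + 14
= 42


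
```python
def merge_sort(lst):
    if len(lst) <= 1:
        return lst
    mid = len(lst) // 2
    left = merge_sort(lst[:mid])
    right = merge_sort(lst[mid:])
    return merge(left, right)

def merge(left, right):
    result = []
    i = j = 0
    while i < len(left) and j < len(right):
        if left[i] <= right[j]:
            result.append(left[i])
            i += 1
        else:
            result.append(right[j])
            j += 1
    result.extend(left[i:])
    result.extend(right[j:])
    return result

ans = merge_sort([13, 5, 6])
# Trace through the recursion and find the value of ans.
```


merge_sort([13, 5, 6])
Split into [13] and [5, 6]
Left sorted: [13]
Right sorted: [5, 6]
Merge [13] and [5, 6]
= [5, 6, 13]


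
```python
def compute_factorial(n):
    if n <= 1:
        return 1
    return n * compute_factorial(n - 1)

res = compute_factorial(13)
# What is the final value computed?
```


compute_factorial(13)
= 13 * compute_factorial(12)
= 13 * 12 * compute_factorial(11)
= 13 * 12 * 11 * compute_factorial(10)
= 13 * 12 * 11 * 10 * compute_factorial(9)
= 13 * 12 * 11 * 10 * 9 * compute_factorial(8)
= 13 * 12 * 11 * 10 * 9 * 8 * compute_factorial(7)
= 13 * 12 * 11 * 10 * 9 * 8 * 7 * compute_factorial(6)
= 13 * 12 * 11 * 10 * 9 * 8 * 7 * 6 * compute_factorial(5)
= 13 * 12 * 11 * 10 * 9 * 8 * 7 * 6 * 5 * compute_factorial(4)
= 13 * 12 * 11 * 10 * 9 * 8 * 7 * 6 * 5 * 4 * compute_factorial(3)
= 13 * 12 * 11 * 10 * 9 * 8 * 7 * 6 * 5 * 4 * 3 * compute_factorial(2)
= 13 * 12 * 11 * 10 * 9 * 8 * 7 * 6 * 5 * 4 * 3 * 2 * compute_factorial(1)
= 13 * 12 * 11 * 10 * 9 * 8 * 7 * 6 * 5 * 4 * 3 * 2 * 1
= 6227020800


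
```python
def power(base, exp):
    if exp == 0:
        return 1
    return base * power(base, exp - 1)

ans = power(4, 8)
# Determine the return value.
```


power(4, 8)
= 4 * power(4, 7)
= 4 * 4 * power(4, 6)
= 4 * 4 * 4 * power(4, 5)
= 4 * 4 * 4 * 4 * power(4, 4)
= 4 * 4 * 4 * 4 * 4 * power(4, 3)
= 4 * 4 * 4 * 4 * 4 * 4 * power(4, 2)
= 4 * 4 * 4 * 4 * 4 * 4 * 4 * power(4, 1)
= 4 * 4 * 4 * 4 * 4 * 4 * 4 * 4 * power(4, 0)
= 4 * 4 * 4 * 4 * 4 * 4 * 4 * 4 * 1
= 65536


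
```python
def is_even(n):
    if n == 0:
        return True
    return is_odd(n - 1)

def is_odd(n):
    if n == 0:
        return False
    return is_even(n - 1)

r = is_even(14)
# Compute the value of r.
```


is_even(14)
= is_odd(13)
= is_even(12)
= is_odd(11)
= is_even(10)
= is_odd(9)
= is_even(8)
= is_odd(7)
= is_even(6)
= is_odd(5)
= is_even(4)
= is_odd(3)
= is_even(2)
= is_odd(1)
= is_even(0)
n == 0: return True
= True


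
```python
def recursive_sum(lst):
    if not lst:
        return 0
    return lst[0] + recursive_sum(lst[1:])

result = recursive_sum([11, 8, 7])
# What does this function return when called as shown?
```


recursive_sum([11, 8, 7])
= 11 + recursive_sum([8, 7])
= 11 + 8 + recursive_sum([7])
= 11 + 8 + 7 + recursive_sum([])
= 11 + 8 + 7 + 0
= 26


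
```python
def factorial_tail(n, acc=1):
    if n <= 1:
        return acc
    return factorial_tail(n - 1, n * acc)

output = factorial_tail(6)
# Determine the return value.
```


factorial_tail(6, 1)
= factorial_tail(5, 6 * 1) = factorial_tail(5, 6)
= factorial_tail(4, 5 * 6) = factorial_tail(4, 30)
= factorial_tail(3, 4 * 30) = factorial_tail(3, 120)
= factorial_tail(2, 3 * 120) = factorial_tail(2, 360)
= factorial_tail(1, 2 * 360) = factorial_tail(1, 720)
n <= 1, return acc = 720


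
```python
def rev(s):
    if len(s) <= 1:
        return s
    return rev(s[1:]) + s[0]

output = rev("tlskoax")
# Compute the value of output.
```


rev("tlskoax")
= rev("lskoax") + "t"
= rev("skoax") + "l" + "t"
= rev("koax") + "s" + "l" + "t"
= rev("oax") + "k" + "s" + "l" + "t"
= rev("ax") + "o" + "k" + "s" + "l" + "t"
= rev("x") + "a" + "o" + "k" + "s" + "l" + "t"
= "x" + "a" + "o" + "k" + "s" + "l" + "t"
= "xaokslt"


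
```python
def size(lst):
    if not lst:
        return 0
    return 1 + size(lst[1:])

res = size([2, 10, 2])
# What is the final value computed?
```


size([2, 10, 2])
= 1 + size([10, 2])
= 1 + 1 + size([2])
= 1 + 1 + 1 + size([])
= 1 + 1 + 1 + 0
= 3


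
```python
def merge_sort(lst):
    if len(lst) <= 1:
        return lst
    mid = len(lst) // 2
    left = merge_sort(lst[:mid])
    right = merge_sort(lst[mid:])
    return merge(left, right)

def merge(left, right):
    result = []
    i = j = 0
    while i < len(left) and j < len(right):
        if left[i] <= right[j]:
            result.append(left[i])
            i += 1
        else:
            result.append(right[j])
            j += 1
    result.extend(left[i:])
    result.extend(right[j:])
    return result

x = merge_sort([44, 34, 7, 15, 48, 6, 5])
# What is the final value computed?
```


merge_sort([44, 34, 7, 15, 48, 6, 5])
Split into [44, 34, 7] and [15, 48, 6, 5]
Left sorted: [7, 34, 44]
Right sorted: [5, 6, 15, 48]
Merge [7, 34, 44] and [5, 6, 15, 48]
= [5, 6, 7, 15, 34, 44, 48]


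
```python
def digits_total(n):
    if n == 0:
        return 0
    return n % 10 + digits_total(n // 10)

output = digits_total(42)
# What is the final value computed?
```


digits_total(42)
= 2 + digits_total(4)
= 2 + 4 + digits_total(0)
= 2 + 4 + 0
= 6


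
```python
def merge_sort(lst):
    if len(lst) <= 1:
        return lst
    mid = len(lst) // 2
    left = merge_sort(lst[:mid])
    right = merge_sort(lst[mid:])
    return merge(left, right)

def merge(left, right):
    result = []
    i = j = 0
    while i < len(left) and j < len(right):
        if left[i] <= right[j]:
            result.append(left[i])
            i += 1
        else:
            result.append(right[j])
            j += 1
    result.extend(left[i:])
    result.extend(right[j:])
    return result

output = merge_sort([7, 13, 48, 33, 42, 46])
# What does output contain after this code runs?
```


merge_sort([7, 13, 48, 33, 42, 46])
Split into [7, 13, 48] and [33, 42, 46]
Left sorted: [7, 13, 48]
Right sorted: [33, 42, 46]
Merge [7, 13, 48] and [33, 42, 46]
= [7, 13, 33, 42, 46, 48]


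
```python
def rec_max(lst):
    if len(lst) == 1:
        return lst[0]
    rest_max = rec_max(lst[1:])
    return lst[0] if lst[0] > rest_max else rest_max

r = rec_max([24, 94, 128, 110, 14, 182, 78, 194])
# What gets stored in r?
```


rec_max([24, 94, 128, 110, 14, 182, 78, 194])
= compare 24 with rec_max([94, 128, 110, 14, 182, 78, 194])
= compare 94 with rec_max([128, 110, 14, 182, 78, 194])
= compare 128 with rec_max([110, 14, 182, 78, 194])
= compare 110 with rec_max([14, 182, 78, 194])
= compare 14 with rec_max([182, 78, 194])
= compare 182 with rec_max([78, 194])
= compare 78 with rec_max([194])
Base: rec_max([194]) = 194
compare 78 with 194: max = 194
compare 182 with 194: max = 194
compare 14 with 194: max = 194
compare 110 with 194: max = 194
compare 128 with 194: max = 194
compare 94 with 194: max = 194
compare 24 with 194: max = 194
= 194


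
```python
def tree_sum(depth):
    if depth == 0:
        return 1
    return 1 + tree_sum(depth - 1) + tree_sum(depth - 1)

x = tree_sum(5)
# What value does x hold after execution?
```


tree_sum(5)
= 1 + tree_sum(4) + tree_sum(4)
= 1 + 2 * tree_sum(4)
tree_sum(k) = 2^(k+1) - 1
tree_sum(0) = 1
tree_sum(1) = 3
tree_sum(2) = 7
tree_sum(3) = 15
tree_sum(4) = 31
tree_sum(5) = 2^6 - 1 = 63


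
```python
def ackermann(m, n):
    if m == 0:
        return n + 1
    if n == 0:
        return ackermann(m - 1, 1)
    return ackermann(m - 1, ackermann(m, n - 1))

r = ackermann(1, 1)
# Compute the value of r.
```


ackermann(1, 1)
= ackermann(0, ackermann(1, 0))
First compute ackermann(1, 0) = 2
= ackermann(0, 2)
= 3


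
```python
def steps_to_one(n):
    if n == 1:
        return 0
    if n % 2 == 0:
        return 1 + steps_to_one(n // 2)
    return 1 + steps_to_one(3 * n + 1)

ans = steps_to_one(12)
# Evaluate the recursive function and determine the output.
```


steps_to_one(12)
12 is even -> steps_to_one(6)
6 is even -> steps_to_one(3)
3 is odd -> 3*3+1 = 10 -> steps_to_one(10)
10 is even -> steps_to_one(5)
5 is odd -> 3*5+1 = 16 -> steps_to_one(16)
16 is even -> steps_to_one(8)
8 is even -> steps_to_one(4)
4 is even -> steps_to_one(2)
2 is even -> steps_to_one(1)
Reached 1 after 9 steps
= 9


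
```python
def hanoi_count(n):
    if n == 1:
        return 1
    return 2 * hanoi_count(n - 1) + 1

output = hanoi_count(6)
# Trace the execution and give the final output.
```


hanoi_count(6)
= 2 * hanoi_count(5) + 1
= 2 * (2 * hanoi_count(4) + 1) + 1
= 2 * (2 * (2 * hanoi_count(3) + 1) + 1) + 1
= 2 * (2 * (2 * (2 * hanoi_count(2) + 1) + 1) + 1) + 1
= 2 * (2 * (2 * (2 * (2 * hanoi_count(1) + 1) + 1) + 1) + 1) + 1
Now compute bottom-up:
hanoi_count(1) = 1
hanoi_count(2) = 2 * 1 + 1 = 3
hanoi_count(3) = 2 * 3 + 1 = 7
hanoi_count(4) = 2 * 7 + 1 = 15
hanoi_count(5) = 2 * 15 + 1 = 31
hanoi_count(6) = 2 * 31 + 1 = 63
= 63


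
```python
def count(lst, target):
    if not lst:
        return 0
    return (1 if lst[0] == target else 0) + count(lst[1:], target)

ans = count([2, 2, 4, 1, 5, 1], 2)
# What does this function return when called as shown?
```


count([2, 2, 4, 1, 5, 1], 2)
lst[0]=2 == 2: 1 + count([2, 4, 1, 5, 1], 2)
lst[0]=2 == 2: 1 + count([4, 1, 5, 1], 2)
lst[0]=4 != 2: 0 + count([1, 5, 1], 2)
lst[0]=1 != 2: 0 + count([5, 1], 2)
lst[0]=5 != 2: 0 + count([1], 2)
lst[0]=1 != 2: 0 + count([], 2)
= 2


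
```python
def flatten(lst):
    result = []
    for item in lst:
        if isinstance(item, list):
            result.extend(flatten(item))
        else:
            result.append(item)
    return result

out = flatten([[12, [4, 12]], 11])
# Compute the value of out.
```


flatten([[12, [4, 12]], 11])
Processing each element:
  [12, [4, 12]] is a list -> flatten recursively -> [12, 4, 12]
  11 is not a list -> append 11
= [12, 4, 12, 11]


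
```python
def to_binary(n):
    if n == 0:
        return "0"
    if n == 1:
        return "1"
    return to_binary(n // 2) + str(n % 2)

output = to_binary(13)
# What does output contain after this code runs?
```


to_binary(13)
= to_binary(6) + "1"
= to_binary(3) + "0" + "1"
= to_binary(1) + "1" + "0" + "1"
= "1" + "1" + "0" + "1"
= "1101"


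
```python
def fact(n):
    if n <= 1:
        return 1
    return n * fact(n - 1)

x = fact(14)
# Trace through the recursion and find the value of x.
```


fact(14)
= 14 * fact(13)
= 14 * 13 * fact(12)
= 14 * 13 * 12 * fact(11)
= 14 * 13 * 12 * 11 * fact(10)
= 14 * 13 * 12 * 11 * 10 * fact(9)
= 14 * 13 * 12 * 11 * 10 * 9 * fact(8)
= 14 * 13 * 12 * 11 * 10 * 9 * 8 * fact(7)
= 14 * 13 * 12 * 11 * 10 * 9 * 8 * 7 * fact(6)
= 14 * 13 * 12 * 11 * 10 * 9 * 8 * 7 * 6 * fact(5)
= 14 * 13 * 12 * 11 * 10 * 9 * 8 * 7 * 6 * 5 * fact(4)
= 14 * 13 * 12 * 11 * 10 * 9 * 8 * 7 * 6 * 5 * 4 * fact(3)
= 14 * 13 * 12 * 11 * 10 * 9 * 8 * 7 * 6 * 5 * 4 * 3 * fact(2)
= 14 * 13 * 12 * 11 * 10 * 9 * 8 * 7 * 6 * 5 * 4 * 3 * 2 * fact(1)
= 14 * 13 * 12 * 11 * 10 * 9 * 8 * 7 * 6 * 5 * 4 * 3 * 2 * 1
= 87178291200


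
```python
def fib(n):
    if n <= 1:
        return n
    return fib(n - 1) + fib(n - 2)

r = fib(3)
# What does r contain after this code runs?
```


fib(3)
= fib(2) + fib(1)
Computing bottom-up: fib(0)=0, fib(1)=1, fib(2)=1, fib(3)=2
= 2


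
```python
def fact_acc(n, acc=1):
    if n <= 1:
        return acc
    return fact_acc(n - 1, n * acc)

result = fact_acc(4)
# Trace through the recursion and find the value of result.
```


fact_acc(4, 1)
= fact_acc(3, 4 * 1) = fact_acc(3, 4)
= fact_acc(2, 3 * 4) = fact_acc(2, 12)
= fact_acc(1, 2 * 12) = fact_acc(1, 24)
n <= 1, return acc = 24


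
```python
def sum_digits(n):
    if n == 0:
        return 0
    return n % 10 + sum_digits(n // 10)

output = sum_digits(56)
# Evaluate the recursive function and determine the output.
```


sum_digits(56)
= 6 + sum_digits(5)
= 6 + 5 + sum_digits(0)
= 6 + 5 + 0
= 11


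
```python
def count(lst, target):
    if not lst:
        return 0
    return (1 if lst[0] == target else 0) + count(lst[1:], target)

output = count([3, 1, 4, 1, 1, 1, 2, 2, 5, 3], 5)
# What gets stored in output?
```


count([3, 1, 4, 1, 1, 1, 2, 2, 5, 3], 5)
lst[0]=3 != 5: 0 + count([1, 4, 1, 1, 1, 2, 2, 5, 3], 5)
lst[0]=1 != 5: 0 + count([4, 1, 1, 1, 2, 2, 5, 3], 5)
lst[0]=4 != 5: 0 + count([1, 1, 1, 2, 2, 5, 3], 5)
lst[0]=1 != 5: 0 + count([1, 1, 2, 2, 5, 3], 5)
lst[0]=1 != 5: 0 + count([1, 2, 2, 5, 3], 5)
lst[0]=1 != 5: 0 + count([2, 2, 5, 3], 5)
lst[0]=2 != 5: 0 + count([2, 5, 3], 5)
lst[0]=2 != 5: 0 + count([5, 3], 5)
lst[0]=5 == 5: 1 + count([3], 5)
lst[0]=3 != 5: 0 + count([], 5)
= 1


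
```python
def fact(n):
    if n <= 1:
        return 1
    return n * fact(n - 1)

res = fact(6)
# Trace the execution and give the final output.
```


fact(6)
= 6 * fact(5)
= 6 * 5 * fact(4)
= 6 * 5 * 4 * fact(3)
= 6 * 5 * 4 * 3 * fact(2)
= 6 * 5 * 4 * 3 * 2 * fact(1)
= 6 * 5 * 4 * 3 * 2 * 1
= 720


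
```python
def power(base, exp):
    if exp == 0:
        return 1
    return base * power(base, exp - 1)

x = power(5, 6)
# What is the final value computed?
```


power(5, 6)
= 5 * power(5, 5)
= 5 * 5 * power(5, 4)
= 5 * 5 * 5 * power(5, 3)
= 5 * 5 * 5 * 5 * power(5, 2)
= 5 * 5 * 5 * 5 * 5 * power(5, 1)
= 5 * 5 * 5 * 5 * 5 * 5 * power(5, 0)
= 5 * 5 * 5 * 5 * 5 * 5 * 1
= 15625


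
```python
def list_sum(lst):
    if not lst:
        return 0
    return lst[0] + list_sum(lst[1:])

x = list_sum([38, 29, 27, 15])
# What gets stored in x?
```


list_sum([38, 29, 27, 15])
= 38 + list_sum([29, 27, 15])
= 38 + 29 + list_sum([27, 15])
= 38 + 29 + 27 + list_sum([15])
= 38 + 29 + 27 + 15 + list_sum([])
= 38 + 29 + 27 + 15 + 0
= 109


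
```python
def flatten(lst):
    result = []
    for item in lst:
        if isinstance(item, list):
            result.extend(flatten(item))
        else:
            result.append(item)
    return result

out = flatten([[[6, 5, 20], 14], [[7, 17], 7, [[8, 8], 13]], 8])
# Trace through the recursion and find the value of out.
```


flatten([[[6, 5, 20], 14], [[7, 17], 7, [[8, 8], 13]], 8])
Processing each element:
  [[6, 5, 20], 14] is a list -> flatten recursively -> [6, 5, 20, 14]
  [[7, 17], 7, [[8, 8], 13]] is a list -> flatten recursively -> [7, 17, 7, 8, 8, 13]
  8 is not a list -> append 8
= [6, 5, 20, 14, 7, 17, 7, 8, 8, 13, 8]


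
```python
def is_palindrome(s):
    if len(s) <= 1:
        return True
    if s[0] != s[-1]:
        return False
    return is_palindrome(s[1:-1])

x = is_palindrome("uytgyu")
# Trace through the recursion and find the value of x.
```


is_palindrome("uytgyu")
"uytgyu": s[0]='u' == s[-1]='u' -> is_palindrome("ytgy")
"ytgy": s[0]='y' == s[-1]='y' -> is_palindrome("tg")
"tg": s[0]='t' != s[-1]='g' -> False
= False


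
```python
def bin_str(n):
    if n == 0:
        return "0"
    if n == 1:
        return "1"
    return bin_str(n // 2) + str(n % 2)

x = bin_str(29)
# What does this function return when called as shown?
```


bin_str(29)
= bin_str(14) + "1"
= bin_str(7) + "0" + "1"
= bin_str(3) + "1" + "0" + "1"
= bin_str(1) + "1" + "1" + "0" + "1"
= "1" + "1" + "1" + "0" + "1"
= "11101"


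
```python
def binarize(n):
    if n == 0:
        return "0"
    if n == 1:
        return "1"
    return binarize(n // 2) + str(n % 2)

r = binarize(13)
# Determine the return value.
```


binarize(13)
= binarize(6) + "1"
= binarize(3) + "0" + "1"
= binarize(1) + "1" + "0" + "1"
= "1" + "1" + "0" + "1"
= "1101"


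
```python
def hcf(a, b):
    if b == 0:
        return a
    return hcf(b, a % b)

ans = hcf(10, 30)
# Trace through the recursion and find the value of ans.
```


hcf(10, 30)
= hcf(30, 10 % 30) = hcf(30, 10)
= hcf(10, 30 % 10) = hcf(10, 0)
b == 0, return a = 10


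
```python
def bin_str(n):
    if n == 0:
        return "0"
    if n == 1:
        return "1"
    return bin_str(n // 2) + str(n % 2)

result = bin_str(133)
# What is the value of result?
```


bin_str(133)
= bin_str(66) + "1"
= bin_str(33) + "0" + "1"
= bin_str(16) + "1" + "0" + "1"
= bin_str(8) + "0" + "1" + "0" + "1"
= bin_str(4) + "0" + "0" + "1" + "0" + "1"
= bin_str(2) + "0" + "0" + "0" + "1" + "0" + "1"
= bin_str(1) + "0" + "0" + "0" + "0" + "1" + "0" + "1"
= "1" + "0" + "0" + "0" + "0" + "1" + "0" + "1"
= "10000101"


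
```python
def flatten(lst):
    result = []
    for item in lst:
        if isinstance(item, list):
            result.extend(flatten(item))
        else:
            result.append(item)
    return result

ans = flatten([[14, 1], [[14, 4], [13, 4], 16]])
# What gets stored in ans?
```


flatten([[14, 1], [[14, 4], [13, 4], 16]])
Processing each element:
  [14, 1] is a list -> flatten recursively -> [14, 1]
  [[14, 4], [13, 4], 16] is a list -> flatten recursively -> [14, 4, 13, 4, 16]
= [14, 1, 14, 4, 13, 4, 16]


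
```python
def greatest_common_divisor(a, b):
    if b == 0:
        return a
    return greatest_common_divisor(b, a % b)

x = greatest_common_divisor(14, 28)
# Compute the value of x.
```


greatest_common_divisor(14, 28)
= greatest_common_divisor(28, 14 % 28) = greatest_common_divisor(28, 14)
= greatest_common_divisor(14, 28 % 14) = greatest_common_divisor(14, 0)
b == 0, return a = 14


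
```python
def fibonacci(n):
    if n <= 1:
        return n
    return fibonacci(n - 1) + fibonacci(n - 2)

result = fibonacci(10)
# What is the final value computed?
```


fibonacci(10)
= fibonacci(9) + fibonacci(8)
= (fibonacci(8) + fibonacci(7)) + fibonacci(8)
Computing bottom-up: fibonacci(0)=0, fibonacci(1)=1, fibonacci(2)=1, fibonacci(3)=2, fibonacci(4)=3, fibonacci(5)=5, fibonacci(6)=8, fibonacci(7)=13, fibonacci(8)=21, fibonacci(9)=34, fibonacci(10)=55
= 55


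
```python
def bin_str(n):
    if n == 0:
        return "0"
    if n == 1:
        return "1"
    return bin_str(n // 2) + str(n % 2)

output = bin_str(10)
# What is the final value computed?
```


bin_str(10)
= bin_str(5) + "0"
= bin_str(2) + "1" + "0"
= bin_str(1) + "0" + "1" + "0"
= "1" + "0" + "1" + "0"
= "1010"


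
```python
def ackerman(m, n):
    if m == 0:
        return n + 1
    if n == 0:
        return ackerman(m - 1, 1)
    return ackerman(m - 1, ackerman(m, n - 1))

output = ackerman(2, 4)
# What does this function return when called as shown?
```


ackerman(2, 4)
= ackerman(1, ackerman(2, 3))
First compute ackerman(2, 3) = 9
= ackerman(1, 9)
= 11


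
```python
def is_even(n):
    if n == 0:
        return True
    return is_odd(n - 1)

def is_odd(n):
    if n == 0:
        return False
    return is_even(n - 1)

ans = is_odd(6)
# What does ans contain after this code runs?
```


is_odd(6)
= is_even(5)
= is_odd(4)
= is_even(3)
= is_odd(2)
= is_even(1)
= is_odd(0)
n == 0: return False
= False


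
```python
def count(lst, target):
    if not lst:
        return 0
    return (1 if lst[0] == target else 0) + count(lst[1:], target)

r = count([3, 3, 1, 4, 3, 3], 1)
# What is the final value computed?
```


count([3, 3, 1, 4, 3, 3], 1)
lst[0]=3 != 1: 0 + count([3, 1, 4, 3, 3], 1)
lst[0]=3 != 1: 0 + count([1, 4, 3, 3], 1)
lst[0]=1 == 1: 1 + count([4, 3, 3], 1)
lst[0]=4 != 1: 0 + count([3, 3], 1)
lst[0]=3 != 1: 0 + count([3], 1)
lst[0]=3 != 1: 0 + count([], 1)
= 1


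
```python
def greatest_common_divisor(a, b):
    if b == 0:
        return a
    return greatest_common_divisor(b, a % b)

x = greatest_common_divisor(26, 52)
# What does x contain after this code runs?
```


greatest_common_divisor(26, 52)
= greatest_common_divisor(52, 26 % 52) = greatest_common_divisor(52, 26)
= greatest_common_divisor(26, 52 % 26) = greatest_common_divisor(26, 0)
b == 0, return a = 26


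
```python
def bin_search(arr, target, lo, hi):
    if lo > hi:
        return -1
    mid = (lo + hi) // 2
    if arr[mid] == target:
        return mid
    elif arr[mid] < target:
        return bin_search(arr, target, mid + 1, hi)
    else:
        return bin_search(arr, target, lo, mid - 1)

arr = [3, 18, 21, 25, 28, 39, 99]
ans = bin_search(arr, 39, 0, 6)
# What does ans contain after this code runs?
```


bin_search(arr, 39, 0, 6)
lo=0, hi=6, mid=3, arr[mid]=25
25 < 39, search right half
lo=4, hi=6, mid=5, arr[mid]=39
arr[5] == 39, found at index 5
= 5


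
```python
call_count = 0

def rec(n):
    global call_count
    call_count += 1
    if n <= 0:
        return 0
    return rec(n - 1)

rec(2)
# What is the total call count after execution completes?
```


rec(2) calls rec(1) calls ... calls rec(0)
Total calls: 2 + 1 (for base case) = 3


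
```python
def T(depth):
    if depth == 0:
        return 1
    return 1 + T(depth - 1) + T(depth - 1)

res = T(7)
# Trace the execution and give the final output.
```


T(7)
= 1 + T(6) + T(6)
= 1 + 2 * T(6)
T(k) = 2^(k+1) - 1
T(0) = 1
T(1) = 3
T(2) = 7
T(3) = 15
T(4) = 31
T(7) = 2^8 - 1 = 255


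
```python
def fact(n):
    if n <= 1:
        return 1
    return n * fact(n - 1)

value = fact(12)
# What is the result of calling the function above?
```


fact(12)
= 12 * fact(11)
= 12 * 11 * fact(10)
= 12 * 11 * 10 * fact(9)
= 12 * 11 * 10 * 9 * fact(8)
= 12 * 11 * 10 * 9 * 8 * fact(7)
= 12 * 11 * 10 * 9 * 8 * 7 * fact(6)
= 12 * 11 * 10 * 9 * 8 * 7 * 6 * fact(5)
= 12 * 11 * 10 * 9 * 8 * 7 * 6 * 5 * fact(4)
= 12 * 11 * 10 * 9 * 8 * 7 * 6 * 5 * 4 * fact(3)
= 12 * 11 * 10 * 9 * 8 * 7 * 6 * 5 * 4 * 3 * fact(2)
= 12 * 11 * 10 * 9 * 8 * 7 * 6 * 5 * 4 * 3 * 2 * fact(1)
= 12 * 11 * 10 * 9 * 8 * 7 * 6 * 5 * 4 * 3 * 2 * 1
= 479001600


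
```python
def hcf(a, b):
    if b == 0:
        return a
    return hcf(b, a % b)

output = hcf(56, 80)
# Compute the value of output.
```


hcf(56, 80)
= hcf(80, 56 % 80) = hcf(80, 56)
= hcf(56, 80 % 56) = hcf(56, 24)
= hcf(24, 56 % 24) = hcf(24, 8)
= hcf(8, 24 % 8) = hcf(8, 0)
b == 0, return a = 8


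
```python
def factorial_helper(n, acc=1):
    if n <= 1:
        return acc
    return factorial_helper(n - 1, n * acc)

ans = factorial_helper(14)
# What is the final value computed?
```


factorial_helper(14, 1)
= factorial_helper(13, 14 * 1) = factorial_helper(13, 14)
= factorial_helper(12, 13 * 14) = factorial_helper(12, 182)
= factorial_helper(11, 12 * 182) = factorial_helper(11, 2184)
= factorial_helper(10, 11 * 2184) = factorial_helper(10, 24024)
= factorial_helper(9, 10 * 24024) = factorial_helper(9, 240240)
= factorial_helper(8, 9 * 240240) = factorial_helper(8, 2162160)
= factorial_helper(7, 8 * 2162160) = factorial_helper(7, 17297280)
= factorial_helper(6, 7 * 17297280) = factorial_helper(6, 121080960)
= factorial_helper(5, 6 * 121080960) = factorial_helper(5, 726485760)
= factorial_helper(4, 5 * 726485760) = factorial_helper(4, 3632428800)
= factorial_helper(3, 4 * 3632428800) = factorial_helper(3, 14529715200)
= factorial_helper(2, 3 * 14529715200) = factorial_helper(2, 43589145600)
= factorial_helper(1, 2 * 43589145600) = factorial_helper(1, 87178291200)
n <= 1, return acc = 87178291200


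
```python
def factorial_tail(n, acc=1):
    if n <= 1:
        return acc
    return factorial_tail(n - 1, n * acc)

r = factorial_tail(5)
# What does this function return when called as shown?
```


factorial_tail(5, 1)
= factorial_tail(4, 5 * 1) = factorial_tail(4, 5)
= factorial_tail(3, 4 * 5) = factorial_tail(3, 20)
= factorial_tail(2, 3 * 20) = factorial_tail(2, 60)
= factorial_tail(1, 2 * 60) = factorial_tail(1, 120)
n <= 1, return acc = 120


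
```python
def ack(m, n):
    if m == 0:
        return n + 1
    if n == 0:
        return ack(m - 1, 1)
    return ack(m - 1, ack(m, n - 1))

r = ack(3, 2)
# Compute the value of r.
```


ack(3, 2)
= ack(2, ack(3, 1))
First compute ack(3, 1) = 13
= ack(2, 13)
= 29


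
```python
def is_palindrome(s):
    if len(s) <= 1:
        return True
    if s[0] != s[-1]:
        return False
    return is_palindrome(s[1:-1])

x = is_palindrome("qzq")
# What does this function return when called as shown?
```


is_palindrome("qzq")
"qzq": s[0]='q' == s[-1]='q' -> is_palindrome("z")
"z": len <= 1 -> True
= True


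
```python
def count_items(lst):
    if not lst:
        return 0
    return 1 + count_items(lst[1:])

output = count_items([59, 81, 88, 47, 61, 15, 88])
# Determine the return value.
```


count_items([59, 81, 88, 47, 61, 15, 88])
= 1 + count_items([81, 88, 47, 61, 15, 88])
= 1 + 1 + count_items([88, 47, 61, 15, 88])
= 1 + 1 + 1 + count_items([47, 61, 15, 88])
= 1 + 1 + 1 + 1 + count_items([61, 15, 88])
= 1 + 1 + 1 + 1 + 1 + count_items([15, 88])
= 1 + 1 + 1 + 1 + 1 + 1 + count_items([88])
= 1 + 1 + 1 + 1 + 1 + 1 + 1 + count_items([])
= 1 + 1 + 1 + 1 + 1 + 1 + 1 + 0
= 7


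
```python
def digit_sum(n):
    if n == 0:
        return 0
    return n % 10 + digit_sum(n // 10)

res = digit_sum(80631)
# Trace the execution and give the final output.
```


digit_sum(80631)
= 1 + digit_sum(8063)
= 1 + 3 + digit_sum(806)
= 1 + 3 + 6 + digit_sum(80)
= 1 + 3 + 6 + 0 + digit_sum(8)
= 1 + 3 + 6 + 0 + 8 + digit_sum(0)
= 1 + 3 + 6 + 0 + 8 + 0
= 18


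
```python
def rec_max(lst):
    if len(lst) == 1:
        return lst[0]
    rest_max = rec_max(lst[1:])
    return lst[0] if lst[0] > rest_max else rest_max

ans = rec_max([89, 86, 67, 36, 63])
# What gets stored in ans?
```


rec_max([89, 86, 67, 36, 63])
= compare 89 with rec_max([86, 67, 36, 63])
= compare 86 with rec_max([67, 36, 63])
= compare 67 with rec_max([36, 63])
= compare 36 with rec_max([63])
Base: rec_max([63]) = 63
compare 36 with 63: max = 63
compare 67 with 63: max = 67
compare 86 with 67: max = 86
compare 89 with 86: max = 89
= 89


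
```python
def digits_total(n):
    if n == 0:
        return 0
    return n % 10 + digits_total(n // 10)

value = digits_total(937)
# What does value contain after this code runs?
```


digits_total(937)
= 7 + digits_total(93)
= 7 + 3 + digits_total(9)
= 7 + 3 + 9 + digits_total(0)
= 7 + 3 + 9 + 0
= 19


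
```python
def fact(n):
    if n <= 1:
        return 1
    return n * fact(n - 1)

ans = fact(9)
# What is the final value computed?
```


fact(9)
= 9 * fact(8)
= 9 * 8 * fact(7)
= 9 * 8 * 7 * fact(6)
= 9 * 8 * 7 * 6 * fact(5)
= 9 * 8 * 7 * 6 * 5 * fact(4)
= 9 * 8 * 7 * 6 * 5 * 4 * fact(3)
= 9 * 8 * 7 * 6 * 5 * 4 * 3 * fact(2)
= 9 * 8 * 7 * 6 * 5 * 4 * 3 * 2 * fact(1)
= 9 * 8 * 7 * 6 * 5 * 4 * 3 * 2 * 1
= 362880


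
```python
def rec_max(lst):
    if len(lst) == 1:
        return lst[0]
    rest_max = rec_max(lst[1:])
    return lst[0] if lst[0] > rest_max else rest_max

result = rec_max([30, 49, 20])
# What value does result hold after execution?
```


rec_max([30, 49, 20])
= compare 30 with rec_max([49, 20])
= compare 49 with rec_max([20])
Base: rec_max([20]) = 20
compare 49 with 20: max = 49
compare 30 with 49: max = 49
= 49


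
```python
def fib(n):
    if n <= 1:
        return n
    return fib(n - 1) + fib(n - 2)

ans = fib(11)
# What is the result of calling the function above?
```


fib(11)
= fib(10) + fib(9)
= (fib(9) + fib(8)) + fib(9)
Computing bottom-up: fib(0)=0, fib(1)=1, fib(2)=1, fib(3)=2, fib(4)=3, fib(5)=5, fib(6)=8, fib(7)=13, fib(8)=21, fib(9)=34, fib(10)=55, fib(11)=89
= 89


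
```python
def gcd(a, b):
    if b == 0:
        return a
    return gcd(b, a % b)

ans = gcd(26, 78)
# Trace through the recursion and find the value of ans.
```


gcd(26, 78)
= gcd(78, 26 % 78) = gcd(78, 26)
= gcd(26, 78 % 26) = gcd(26, 0)
b == 0, return a = 26


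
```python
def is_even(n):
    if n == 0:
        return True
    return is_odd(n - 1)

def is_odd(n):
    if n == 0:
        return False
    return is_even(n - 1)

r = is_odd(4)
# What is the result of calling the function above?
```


is_odd(4)
= is_even(3)
= is_odd(2)
= is_even(1)
= is_odd(0)
n == 0: return False
= False


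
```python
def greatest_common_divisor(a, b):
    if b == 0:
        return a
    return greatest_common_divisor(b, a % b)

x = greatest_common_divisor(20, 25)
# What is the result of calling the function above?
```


greatest_common_divisor(20, 25)
= greatest_common_divisor(25, 20 % 25) = greatest_common_divisor(25, 20)
= greatest_common_divisor(20, 25 % 20) = greatest_common_divisor(20, 5)
= greatest_common_divisor(5, 20 % 5) = greatest_common_divisor(5, 0)
b == 0, return a = 5


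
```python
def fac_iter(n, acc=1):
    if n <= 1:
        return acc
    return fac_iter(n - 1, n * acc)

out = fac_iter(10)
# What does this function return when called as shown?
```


fac_iter(10, 1)
= fac_iter(9, 10 * 1) = fac_iter(9, 10)
= fac_iter(8, 9 * 10) = fac_iter(8, 90)
= fac_iter(7, 8 * 90) = fac_iter(7, 720)
= fac_iter(6, 7 * 720) = fac_iter(6, 5040)
= fac_iter(5, 6 * 5040) = fac_iter(5, 30240)
= fac_iter(4, 5 * 30240) = fac_iter(4, 151200)
= fac_iter(3, 4 * 151200) = fac_iter(3, 604800)
= fac_iter(2, 3 * 604800) = fac_iter(2, 1814400)
= fac_iter(1, 2 * 1814400) = fac_iter(1, 3628800)
n <= 1, return acc = 3628800


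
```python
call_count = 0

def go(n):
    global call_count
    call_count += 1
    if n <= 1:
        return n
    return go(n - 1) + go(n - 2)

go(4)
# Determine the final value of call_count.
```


go(4) calls go(3) and go(2); each non-base call branches into two more.
Let C(k) = total number of calls made by go(k), including the call to go(k) itself.
Base cases: C(0) = 1, C(1) = 1
Recurrence: C(k) = 1 + C(k-1) + C(k-2)
  C(2) = 1 + C(1) + C(0) = 1 + 1 + 1 = 3
  C(3) = 1 + C(2) + C(1) = 1 + 3 + 1 = 5
  C(4) = 1 + C(3) + C(2) = 1 + 5 + 3 = 9
Total calls = C(4) = 9


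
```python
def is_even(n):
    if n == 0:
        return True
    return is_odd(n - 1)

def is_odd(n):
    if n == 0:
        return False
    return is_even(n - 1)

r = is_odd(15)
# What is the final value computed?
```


is_odd(15)
= is_even(14)
= is_odd(13)
= is_even(12)
= is_odd(11)
= is_even(10)
= is_odd(9)
= is_even(8)
= is_odd(7)
= is_even(6)
= is_odd(5)
= is_even(4)
= is_odd(3)
= is_even(2)
= is_odd(1)
= is_even(0)
n == 0: return True
= True


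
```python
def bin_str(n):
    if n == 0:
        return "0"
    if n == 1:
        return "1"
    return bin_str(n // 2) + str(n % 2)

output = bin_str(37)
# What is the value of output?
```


bin_str(37)
= bin_str(18) + "1"
= bin_str(9) + "0" + "1"
= bin_str(4) + "1" + "0" + "1"
= bin_str(2) + "0" + "1" + "0" + "1"
= bin_str(1) + "0" + "0" + "1" + "0" + "1"
= "1" + "0" + "0" + "1" + "0" + "1"
= "100101"


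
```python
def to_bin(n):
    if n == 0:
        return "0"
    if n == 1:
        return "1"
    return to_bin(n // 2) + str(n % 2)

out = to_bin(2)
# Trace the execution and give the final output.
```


to_bin(2)
= to_bin(1) + "0"
= "1" + "0"
= "10"


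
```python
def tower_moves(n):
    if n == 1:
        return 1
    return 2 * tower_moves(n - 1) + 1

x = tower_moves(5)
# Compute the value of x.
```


tower_moves(5)
= 2 * tower_moves(4) + 1
= 2 * (2 * tower_moves(3) + 1) + 1
= 2 * (2 * (2 * tower_moves(2) + 1) + 1) + 1
= 2 * (2 * (2 * (2 * tower_moves(1) + 1) + 1) + 1) + 1
Now compute bottom-up:
tower_moves(1) = 1
tower_moves(2) = 2 * 1 + 1 = 3
tower_moves(3) = 2 * 3 + 1 = 7
tower_moves(4) = 2 * 7 + 1 = 15
tower_moves(5) = 2 * 15 + 1 = 31
= 31


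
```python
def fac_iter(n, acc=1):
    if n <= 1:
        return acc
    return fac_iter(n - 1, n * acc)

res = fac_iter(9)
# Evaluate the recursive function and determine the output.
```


fac_iter(9, 1)
= fac_iter(8, 9 * 1) = fac_iter(8, 9)
= fac_iter(7, 8 * 9) = fac_iter(7, 72)
= fac_iter(6, 7 * 72) = fac_iter(6, 504)
= fac_iter(5, 6 * 504) = fac_iter(5, 3024)
= fac_iter(4, 5 * 3024) = fac_iter(4, 15120)
= fac_iter(3, 4 * 15120) = fac_iter(3, 60480)
= fac_iter(2, 3 * 60480) = fac_iter(2, 181440)
= fac_iter(1, 2 * 181440) = fac_iter(1, 362880)
n <= 1, return acc = 362880


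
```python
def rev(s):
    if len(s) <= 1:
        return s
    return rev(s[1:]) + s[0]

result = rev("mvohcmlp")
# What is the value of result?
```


rev("mvohcmlp")
= rev("vohcmlp") + "m"
= rev("ohcmlp") + "v" + "m"
= rev("hcmlp") + "o" + "v" + "m"
= rev("cmlp") + "h" + "o" + "v" + "m"
= rev("mlp") + "c" + "h" + "o" + "v" + "m"
= rev("lp") + "m" + "c" + "h" + "o" + "v" + "m"
= rev("p") + "l" + "m" + "c" + "h" + "o" + "v" + "m"
= "p" + "l" + "m" + "c" + "h" + "o" + "v" + "m"
= "plmchovm"


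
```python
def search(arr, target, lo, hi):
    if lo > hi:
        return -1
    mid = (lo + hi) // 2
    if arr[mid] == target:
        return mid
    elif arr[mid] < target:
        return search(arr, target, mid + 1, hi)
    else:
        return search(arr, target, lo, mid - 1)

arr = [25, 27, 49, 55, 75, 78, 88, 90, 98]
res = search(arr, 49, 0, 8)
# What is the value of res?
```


search(arr, 49, 0, 8)
lo=0, hi=8, mid=4, arr[mid]=75
75 > 49, search left half
lo=0, hi=3, mid=1, arr[mid]=27
27 < 49, search right half
lo=2, hi=3, mid=2, arr[mid]=49
arr[2] == 49, found at index 2
= 2


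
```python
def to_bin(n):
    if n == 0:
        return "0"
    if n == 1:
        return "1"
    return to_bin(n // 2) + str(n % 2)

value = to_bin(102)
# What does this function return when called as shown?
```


to_bin(102)
= to_bin(51) + "0"
= to_bin(25) + "1" + "0"
= to_bin(12) + "1" + "1" + "0"
= to_bin(6) + "0" + "1" + "1" + "0"
= to_bin(3) + "0" + "0" + "1" + "1" + "0"
= to_bin(1) + "1" + "0" + "0" + "1" + "1" + "0"
= "1" + "1" + "0" + "0" + "1" + "1" + "0"
= "1100110"


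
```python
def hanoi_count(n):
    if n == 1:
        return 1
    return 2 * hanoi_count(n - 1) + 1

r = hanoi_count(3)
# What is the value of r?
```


hanoi_count(3)
= 2 * hanoi_count(2) + 1
= 2 * (2 * hanoi_count(1) + 1) + 1
Now compute bottom-up:
hanoi_count(1) = 1
hanoi_count(2) = 2 * 1 + 1 = 3
hanoi_count(3) = 2 * 3 + 1 = 7
= 7


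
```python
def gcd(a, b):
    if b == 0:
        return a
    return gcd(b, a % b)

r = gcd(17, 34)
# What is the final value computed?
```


gcd(17, 34)
= gcd(34, 17 % 34) = gcd(34, 17)
= gcd(17, 34 % 17) = gcd(17, 0)
b == 0, return a = 17


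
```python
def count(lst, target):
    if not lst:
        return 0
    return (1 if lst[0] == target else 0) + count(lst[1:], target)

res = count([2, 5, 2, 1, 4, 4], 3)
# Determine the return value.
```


count([2, 5, 2, 1, 4, 4], 3)
lst[0]=2 != 3: 0 + count([5, 2, 1, 4, 4], 3)
lst[0]=5 != 3: 0 + count([2, 1, 4, 4], 3)
lst[0]=2 != 3: 0 + count([1, 4, 4], 3)
lst[0]=1 != 3: 0 + count([4, 4], 3)
lst[0]=4 != 3: 0 + count([4], 3)
lst[0]=4 != 3: 0 + count([], 3)
= 0


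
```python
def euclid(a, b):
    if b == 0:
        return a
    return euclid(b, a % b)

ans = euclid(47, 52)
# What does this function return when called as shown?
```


euclid(47, 52)
= euclid(52, 47 % 52) = euclid(52, 47)
= euclid(47, 52 % 47) = euclid(47, 5)
= euclid(5, 47 % 5) = euclid(5, 2)
= euclid(2, 5 % 2) = euclid(2, 1)
= euclid(1, 2 % 1) = euclid(1, 0)
b == 0, return a = 1


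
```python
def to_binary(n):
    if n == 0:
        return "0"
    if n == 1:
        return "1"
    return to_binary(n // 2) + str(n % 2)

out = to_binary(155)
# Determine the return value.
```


to_binary(155)
= to_binary(77) + "1"
= to_binary(38) + "1" + "1"
= to_binary(19) + "0" + "1" + "1"
= to_binary(9) + "1" + "0" + "1" + "1"
= to_binary(4) + "1" + "1" + "0" + "1" + "1"
= to_binary(2) + "0" + "1" + "1" + "0" + "1" + "1"
= to_binary(1) + "0" + "0" + "1" + "1" + "0" + "1" + "1"
= "1" + "0" + "0" + "1" + "1" + "0" + "1" + "1"
= "10011011"


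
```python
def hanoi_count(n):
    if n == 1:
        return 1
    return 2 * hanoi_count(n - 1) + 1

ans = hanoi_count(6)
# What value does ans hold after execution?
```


hanoi_count(6)
= 2 * hanoi_count(5) + 1
= 2 * (2 * hanoi_count(4) + 1) + 1
= 2 * (2 * (2 * hanoi_count(3) + 1) + 1) + 1
= 2 * (2 * (2 * (2 * hanoi_count(2) + 1) + 1) + 1) + 1
= 2 * (2 * (2 * (2 * (2 * hanoi_count(1) + 1) + 1) + 1) + 1) + 1
Now compute bottom-up:
hanoi_count(1) = 1
hanoi_count(2) = 2 * 1 + 1 = 3
hanoi_count(3) = 2 * 3 + 1 = 7
hanoi_count(4) = 2 * 7 + 1 = 15
hanoi_count(5) = 2 * 15 + 1 = 31
hanoi_count(6) = 2 * 31 + 1 = 63
= 63


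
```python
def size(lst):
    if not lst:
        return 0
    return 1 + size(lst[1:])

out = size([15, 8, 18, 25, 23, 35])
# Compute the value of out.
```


size([15, 8, 18, 25, 23, 35])
= 1 + size([8, 18, 25, 23, 35])
= 1 + 1 + size([18, 25, 23, 35])
= 1 + 1 + 1 + size([25, 23, 35])
= 1 + 1 + 1 + 1 + size([23, 35])
= 1 + 1 + 1 + 1 + 1 + size([35])
= 1 + 1 + 1 + 1 + 1 + 1 + size([])
= 1 + 1 + 1 + 1 + 1 + 1 + 0
= 6


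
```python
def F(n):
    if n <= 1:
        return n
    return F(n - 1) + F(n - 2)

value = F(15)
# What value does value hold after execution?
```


F(15)
= F(14) + F(13)
= (F(13) + F(12)) + F(13)
Computing bottom-up: F(0)=0, F(1)=1, F(2)=1, F(3)=2, F(4)=3, F(5)=5, F(6)=8, F(7)=13, F(8)=21, F(9)=34, F(10)=55, F(11)=89, F(12)=144, F(13)=233, F(14)=377, F(15)=610
= 610


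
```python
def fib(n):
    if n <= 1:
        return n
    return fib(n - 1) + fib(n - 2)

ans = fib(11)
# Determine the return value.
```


fib(11)
= fib(10) + fib(9)
= (fib(9) + fib(8)) + fib(9)
Computing bottom-up: fib(0)=0, fib(1)=1, fib(2)=1, fib(3)=2, fib(4)=3, fib(5)=5, fib(6)=8, fib(7)=13, fib(8)=21, fib(9)=34, fib(10)=55, fib(11)=89
= 89
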